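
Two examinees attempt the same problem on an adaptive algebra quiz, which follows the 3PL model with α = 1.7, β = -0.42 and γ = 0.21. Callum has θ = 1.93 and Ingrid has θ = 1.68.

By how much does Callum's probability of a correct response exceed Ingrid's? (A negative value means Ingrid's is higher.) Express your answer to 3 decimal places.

P(θ) = γ + (1 − γ) · 1 / (1 + exp(−α(θ − β)))
P(Callum) = 0.9857  [exponent 3.9950]
P(Ingrid) = 0.9784  [exponent 3.5700]
Difference = 0.9857 − 0.9784 = 0.0074

0.007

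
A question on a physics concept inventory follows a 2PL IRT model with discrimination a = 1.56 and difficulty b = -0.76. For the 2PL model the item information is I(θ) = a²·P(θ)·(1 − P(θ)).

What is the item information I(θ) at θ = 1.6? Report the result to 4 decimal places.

0.0583

P = 1/(1+e^{-3.6816}) = 0.9754
P(1−P) = 0.9754 × 0.0246 = 0.0240
I = a² × P(1−P) = 1.56² × 0.0240 = 0.05831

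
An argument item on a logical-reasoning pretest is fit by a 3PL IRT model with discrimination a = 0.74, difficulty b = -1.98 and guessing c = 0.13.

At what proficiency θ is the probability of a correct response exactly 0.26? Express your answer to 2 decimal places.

P(θ) = c + (1 − c) · 1 / (1 + exp(−a(θ − b)))
Remove guessing floor: (0.26 − 0.13)/(1 − 0.13) = 0.1494
logit = ln(0.1494/0.8506) = -1.7391
θ = b + logit/(a) = -1.98 + (-1.7391)/0.7400 = -4.3302

-4.33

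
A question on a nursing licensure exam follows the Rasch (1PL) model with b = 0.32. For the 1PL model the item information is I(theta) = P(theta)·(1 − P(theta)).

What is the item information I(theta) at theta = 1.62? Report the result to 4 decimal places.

P = 1/(1+e^{-1.3000}) = 0.7858
P(1−P) = 0.7858 × 0.2142 = 0.1683
I = P(1−P) = 0.16830

0.1683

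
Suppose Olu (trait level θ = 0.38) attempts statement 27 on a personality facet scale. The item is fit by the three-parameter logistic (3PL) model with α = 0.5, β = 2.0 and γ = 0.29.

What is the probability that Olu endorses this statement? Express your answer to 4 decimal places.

P(θ) = γ + (1 − γ) · 1 / (1 + exp(−α(θ − β)))
Exponent: 0.5 × (0.38 − 2.0) = -0.8100
1/(1 + e^{0.8100}) = 0.3079
P = 0.29 + 0.71 × 0.3079 = 0.5086

0.5086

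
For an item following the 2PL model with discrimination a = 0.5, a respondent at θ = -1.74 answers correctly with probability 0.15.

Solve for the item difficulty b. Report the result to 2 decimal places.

1.73

P(θ) = 1 / (1 + exp(−a(θ − b)))
logit(0.15) = ln(0.15/0.85) = -1.7346
b = θ − logit/(a) = -1.74 − (-1.7346)/0.5000 = 1.7292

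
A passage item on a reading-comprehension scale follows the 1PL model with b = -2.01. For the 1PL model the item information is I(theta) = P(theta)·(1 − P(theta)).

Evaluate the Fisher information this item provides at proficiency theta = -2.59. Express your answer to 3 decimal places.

0.230

P = 1/(1+e^{0.5800}) = 0.3589
P(1−P) = 0.3589 × 0.6411 = 0.2301
I = P(1−P) = 0.23010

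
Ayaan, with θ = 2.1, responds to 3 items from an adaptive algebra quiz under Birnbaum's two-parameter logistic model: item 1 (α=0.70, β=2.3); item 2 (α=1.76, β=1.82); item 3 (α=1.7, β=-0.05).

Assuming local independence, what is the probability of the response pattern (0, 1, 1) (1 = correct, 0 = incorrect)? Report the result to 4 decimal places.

0.3237

P(θ) = 1 / (1 + exp(−α(θ − β)))
P_1 = 1/(1+e^{0.1400}) = 0.4651
P_2 = 1/(1+e^{-0.4928}) = 0.6208
P_3 = 1/(1+e^{-3.6550}) = 0.9748
L = (1−P_1) × P_2 × P_3 = 0.5349 × 0.6208 × 0.9748 = 0.32370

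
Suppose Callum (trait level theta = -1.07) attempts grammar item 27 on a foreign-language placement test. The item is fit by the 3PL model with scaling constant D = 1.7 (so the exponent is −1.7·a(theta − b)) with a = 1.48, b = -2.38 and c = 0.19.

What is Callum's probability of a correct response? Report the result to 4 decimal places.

0.9711

P(theta) = c + (1 − c) · 1 / (1 + exp(−D·a(theta − b)))
Exponent: 1.7 × 1.48 × (-1.07 − (-2.38)) = 3.2960
1/(1 + e^{-3.2960}) = 0.9643
P = 0.19 + 0.81 × 0.9643 = 0.9711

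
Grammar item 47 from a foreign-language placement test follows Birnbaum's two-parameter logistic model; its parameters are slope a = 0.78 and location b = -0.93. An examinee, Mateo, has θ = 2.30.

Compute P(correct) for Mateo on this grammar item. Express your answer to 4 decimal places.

0.9255

P(θ) = 1 / (1 + exp(−a(θ − b)))
Exponent: 0.78 × (2.30 − (-0.93)) = 2.5194
1/(1 + e^{-2.5194}) = 0.9255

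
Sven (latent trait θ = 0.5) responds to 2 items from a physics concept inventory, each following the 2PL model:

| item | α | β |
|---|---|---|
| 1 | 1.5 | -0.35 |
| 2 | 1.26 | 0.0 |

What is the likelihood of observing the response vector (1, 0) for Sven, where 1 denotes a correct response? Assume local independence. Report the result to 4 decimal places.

P(θ) = 1 / (1 + exp(−α(θ − β)))
P_1 = 1/(1+e^{-1.2750}) = 0.7816
P_2 = 1/(1+e^{-0.6300}) = 0.6525
L = P_1 × (1−P_2) = 0.7816 × 0.3475 = 0.27161

0.2716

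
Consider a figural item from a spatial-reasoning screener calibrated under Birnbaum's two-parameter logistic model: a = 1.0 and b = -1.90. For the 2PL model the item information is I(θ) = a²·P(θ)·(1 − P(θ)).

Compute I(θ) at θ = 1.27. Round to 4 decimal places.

P = 1/(1+e^{-3.1700}) = 0.9597
P(1−P) = 0.9597 × 0.0403 = 0.0387
I = a² × P(1−P) = 1.0² × 0.0387 = 0.03869

0.0387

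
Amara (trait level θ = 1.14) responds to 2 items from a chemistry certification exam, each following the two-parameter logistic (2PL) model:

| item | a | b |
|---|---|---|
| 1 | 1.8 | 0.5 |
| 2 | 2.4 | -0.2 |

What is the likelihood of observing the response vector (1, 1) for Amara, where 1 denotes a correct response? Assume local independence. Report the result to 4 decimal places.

P(θ) = 1 / (1 + exp(−a(θ − b)))
P_1 = 1/(1+e^{-1.1520}) = 0.7599
P_2 = 1/(1+e^{-3.2160}) = 0.9614
L = P_1 × P_2 = 0.7599 × 0.9614 = 0.73057

0.7306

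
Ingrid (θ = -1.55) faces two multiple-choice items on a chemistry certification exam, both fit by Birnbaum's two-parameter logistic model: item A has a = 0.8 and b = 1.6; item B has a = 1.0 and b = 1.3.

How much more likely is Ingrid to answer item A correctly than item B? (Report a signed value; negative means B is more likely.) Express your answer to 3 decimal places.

0.020

P(θ) = 1 / (1 + exp(−a(θ − b)))
P_A = 0.0745
P_B = 0.0547
P_A − P_B = 0.0198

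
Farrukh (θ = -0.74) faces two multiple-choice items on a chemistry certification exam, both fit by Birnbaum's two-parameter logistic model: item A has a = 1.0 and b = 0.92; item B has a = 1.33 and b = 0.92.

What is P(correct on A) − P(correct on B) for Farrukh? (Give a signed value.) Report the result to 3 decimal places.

P(θ) = 1 / (1 + exp(−a(θ − b)))
P_A = 0.1598
P_B = 0.0991
P_A − P_B = 0.0607

0.061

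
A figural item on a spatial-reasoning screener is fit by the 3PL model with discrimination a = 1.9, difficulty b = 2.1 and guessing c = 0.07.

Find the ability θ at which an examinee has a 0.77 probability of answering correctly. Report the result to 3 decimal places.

2.686

P(θ) = c + (1 − c) · 1 / (1 + exp(−a(θ − b)))
Remove guessing floor: (0.77 − 0.07)/(1 − 0.07) = 0.7527
logit = ln(0.7527/0.2473) = 1.1130
θ = b + logit/(a) = 2.1 + 1.1130/1.9000 = 2.6858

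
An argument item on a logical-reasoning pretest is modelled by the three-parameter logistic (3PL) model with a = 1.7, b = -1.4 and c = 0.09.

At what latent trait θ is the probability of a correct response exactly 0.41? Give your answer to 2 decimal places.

-1.76

P(θ) = c + (1 − c) · 1 / (1 + exp(−a(θ − b)))
Remove guessing floor: (0.41 − 0.09)/(1 − 0.09) = 0.3516
logit = ln(0.3516/0.6484) = -0.6118
θ = b + logit/(a) = -1.4 + (-0.6118)/1.7000 = -1.7599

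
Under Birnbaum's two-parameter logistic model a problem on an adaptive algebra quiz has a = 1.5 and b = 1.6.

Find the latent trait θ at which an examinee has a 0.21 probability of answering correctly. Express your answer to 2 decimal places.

P(θ) = 1 / (1 + exp(−a(θ − b)))
logit = ln(0.2100/0.7900) = -1.3249
θ = b + logit/(a) = 1.6 + (-1.3249)/1.5000 = 0.7167

0.72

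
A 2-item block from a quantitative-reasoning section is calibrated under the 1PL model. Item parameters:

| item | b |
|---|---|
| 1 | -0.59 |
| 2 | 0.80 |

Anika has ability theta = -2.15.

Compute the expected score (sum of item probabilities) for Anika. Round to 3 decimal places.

P(theta) = 1 / (1 + exp(−(theta − b)))
P_1 = 1/(1+e^{1.5600}) = 0.1736
P_2 = 1/(1+e^{2.9500}) = 0.0497
E[score] = 0.1736 + 0.0497 = 0.2234

0.223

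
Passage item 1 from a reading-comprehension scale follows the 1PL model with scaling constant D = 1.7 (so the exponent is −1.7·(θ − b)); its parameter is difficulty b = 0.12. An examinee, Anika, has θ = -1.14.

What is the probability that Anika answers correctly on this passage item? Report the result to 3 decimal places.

P(θ) = 1 / (1 + exp(−D·(θ − b)))
Exponent: 1.7 × (-1.14 − 0.12) = -2.1420
1/(1 + e^{2.1420}) = 0.1051
P = 0.1051

0.105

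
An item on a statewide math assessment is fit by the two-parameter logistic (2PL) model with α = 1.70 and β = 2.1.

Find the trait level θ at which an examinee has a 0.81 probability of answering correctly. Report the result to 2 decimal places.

P(θ) = 1 / (1 + exp(−α(θ − β)))
logit = ln(0.8100/0.1900) = 1.4500
θ = β + logit/(α) = 2.1 + 1.4500/1.7000 = 2.9529

2.95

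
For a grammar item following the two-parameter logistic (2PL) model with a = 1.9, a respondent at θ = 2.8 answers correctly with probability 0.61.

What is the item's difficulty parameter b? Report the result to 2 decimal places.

P(θ) = 1 / (1 + exp(−a(θ − b)))
logit(0.61) = ln(0.61/0.39) = 0.4473
b = θ − logit/(a) = 2.8 − 0.4473/1.9000 = 2.5646

2.56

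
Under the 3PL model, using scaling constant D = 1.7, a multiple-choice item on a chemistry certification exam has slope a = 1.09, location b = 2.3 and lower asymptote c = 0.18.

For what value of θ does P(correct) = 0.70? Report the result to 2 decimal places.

2.60

P(θ) = c + (1 − c) · 1 / (1 + exp(−D·a(θ − b)))
Remove guessing floor: (0.70 − 0.18)/(1 − 0.18) = 0.6341
logit = ln(0.6341/0.3659) = 0.5500
θ = b + logit/(1.7·a) = 2.3 + 0.5500/1.8530 = 2.5968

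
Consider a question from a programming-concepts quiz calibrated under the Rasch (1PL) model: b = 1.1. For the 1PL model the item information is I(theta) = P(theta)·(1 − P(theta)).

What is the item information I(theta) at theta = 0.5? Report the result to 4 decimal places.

0.2288

P = 1/(1+e^{0.6000}) = 0.3543
P(1−P) = 0.3543 × 0.6457 = 0.2288
I = P(1−P) = 0.22878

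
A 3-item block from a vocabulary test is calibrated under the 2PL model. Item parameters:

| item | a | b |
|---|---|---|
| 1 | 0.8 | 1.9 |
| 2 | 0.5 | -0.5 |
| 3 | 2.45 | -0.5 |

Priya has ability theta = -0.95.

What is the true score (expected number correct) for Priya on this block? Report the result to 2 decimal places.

P(theta) = 1 / (1 + exp(−a(theta − b)))
P_1 = 1/(1+e^{2.2800}) = 0.0928
P_2 = 1/(1+e^{0.2250}) = 0.4440
P_3 = 1/(1+e^{1.1025}) = 0.2493
E[score] = 0.0928 + 0.4440 + 0.2493 = 0.7861

0.79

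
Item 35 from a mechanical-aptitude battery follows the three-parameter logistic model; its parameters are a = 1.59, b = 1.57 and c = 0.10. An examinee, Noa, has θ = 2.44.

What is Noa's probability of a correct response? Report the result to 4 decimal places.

0.8196

P(θ) = c + (1 − c) · 1 / (1 + exp(−a(θ − b)))
Exponent: 1.59 × (2.44 − 1.57) = 1.3833
1/(1 + e^{-1.3833}) = 0.7995
P = 0.10 + 0.90 × 0.7995 = 0.8196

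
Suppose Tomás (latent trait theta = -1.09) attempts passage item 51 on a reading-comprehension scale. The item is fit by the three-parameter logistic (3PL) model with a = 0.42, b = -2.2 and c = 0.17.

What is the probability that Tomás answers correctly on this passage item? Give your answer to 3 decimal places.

0.680

P(theta) = c + (1 − c) · 1 / (1 + exp(−a(theta − b)))
Exponent: 0.42 × (-1.09 − (-2.2)) = 0.4662
1/(1 + e^{-0.4662}) = 0.6145
P = 0.17 + 0.83 × 0.6145 = 0.6800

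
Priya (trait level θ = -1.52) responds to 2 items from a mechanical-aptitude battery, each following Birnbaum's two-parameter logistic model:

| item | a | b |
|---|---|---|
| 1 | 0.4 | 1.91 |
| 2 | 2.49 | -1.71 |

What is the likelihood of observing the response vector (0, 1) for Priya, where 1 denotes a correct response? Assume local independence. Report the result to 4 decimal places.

P(θ) = 1 / (1 + exp(−a(θ − b)))
P_1 = 1/(1+e^{1.3720}) = 0.2023
P_2 = 1/(1+e^{-0.4731}) = 0.6161
L = (1−P_1) × P_2 = 0.7977 × 0.6161 = 0.49148

0.4915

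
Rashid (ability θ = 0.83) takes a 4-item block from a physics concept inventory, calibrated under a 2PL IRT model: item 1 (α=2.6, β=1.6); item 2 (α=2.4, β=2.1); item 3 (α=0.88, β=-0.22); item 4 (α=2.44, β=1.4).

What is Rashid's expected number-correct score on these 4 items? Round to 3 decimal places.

P(θ) = 1 / (1 + exp(−α(θ − β)))
P_1 = 1/(1+e^{2.0020}) = 0.1190
P_2 = 1/(1+e^{3.0480}) = 0.0453
P_3 = 1/(1+e^{-0.9240}) = 0.7159
P_4 = 1/(1+e^{1.3908}) = 0.1993
E[score] = 0.1190 + 0.0453 + 0.7159 + 0.1993 = 1.0794

1.079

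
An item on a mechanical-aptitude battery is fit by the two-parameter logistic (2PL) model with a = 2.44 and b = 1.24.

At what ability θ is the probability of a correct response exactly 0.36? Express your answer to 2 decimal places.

P(θ) = 1 / (1 + exp(−a(θ − b)))
logit = ln(0.3600/0.6400) = -0.5754
θ = b + logit/(a) = 1.24 + (-0.5754)/2.4400 = 1.0042

1.00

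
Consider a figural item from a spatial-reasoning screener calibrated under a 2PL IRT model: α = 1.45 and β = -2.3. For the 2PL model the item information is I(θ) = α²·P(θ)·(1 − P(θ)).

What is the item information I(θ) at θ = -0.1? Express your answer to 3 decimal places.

0.080

P = 1/(1+e^{-3.1900}) = 0.9605
P(1−P) = 0.9605 × 0.0395 = 0.0380
I = α² × P(1−P) = 1.45² × 0.0380 = 0.07985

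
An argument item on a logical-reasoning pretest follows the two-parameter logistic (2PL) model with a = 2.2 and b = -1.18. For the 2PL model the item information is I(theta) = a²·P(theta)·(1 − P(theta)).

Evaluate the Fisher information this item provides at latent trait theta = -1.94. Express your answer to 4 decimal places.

P = 1/(1+e^{1.6720}) = 0.1582
P(1−P) = 0.1582 × 0.8418 = 0.1331
I = a² × P(1−P) = 2.2² × 0.1331 = 0.64442

0.6444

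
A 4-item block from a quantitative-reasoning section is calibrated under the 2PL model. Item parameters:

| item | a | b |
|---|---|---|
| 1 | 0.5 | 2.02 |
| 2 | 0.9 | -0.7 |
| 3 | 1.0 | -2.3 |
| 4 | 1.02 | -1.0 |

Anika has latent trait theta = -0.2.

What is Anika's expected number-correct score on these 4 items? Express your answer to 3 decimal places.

2.443

P(theta) = 1 / (1 + exp(−a(theta − b)))
P_1 = 1/(1+e^{1.1100}) = 0.2479
P_2 = 1/(1+e^{-0.4500}) = 0.6106
P_3 = 1/(1+e^{-2.1000}) = 0.8909
P_4 = 1/(1+e^{-0.8160}) = 0.6934
E[score] = 0.2479 + 0.6106 + 0.8909 + 0.6934 = 2.4428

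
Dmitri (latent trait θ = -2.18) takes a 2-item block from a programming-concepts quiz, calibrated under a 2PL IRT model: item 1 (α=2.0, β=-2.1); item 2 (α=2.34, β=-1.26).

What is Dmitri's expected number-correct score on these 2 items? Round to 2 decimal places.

0.56

P(θ) = 1 / (1 + exp(−α(θ − β)))
P_1 = 1/(1+e^{0.1600}) = 0.4601
P_2 = 1/(1+e^{2.1528}) = 0.1041
E[score] = 0.4601 + 0.1041 = 0.5642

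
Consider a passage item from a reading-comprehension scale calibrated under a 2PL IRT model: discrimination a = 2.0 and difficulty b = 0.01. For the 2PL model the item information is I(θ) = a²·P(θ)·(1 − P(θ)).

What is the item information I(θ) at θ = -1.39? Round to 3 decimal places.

P = 1/(1+e^{2.8000}) = 0.0573
P(1−P) = 0.0573 × 0.9427 = 0.0540
I = a² × P(1−P) = 2.0² × 0.0540 = 0.21615

0.216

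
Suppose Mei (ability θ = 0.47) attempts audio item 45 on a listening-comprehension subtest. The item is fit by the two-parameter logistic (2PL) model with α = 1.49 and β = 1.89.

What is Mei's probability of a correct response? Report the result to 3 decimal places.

0.108

P(θ) = 1 / (1 + exp(−α(θ − β)))
Exponent: 1.49 × (0.47 − 1.89) = -2.1158
1/(1 + e^{2.1158}) = 0.1076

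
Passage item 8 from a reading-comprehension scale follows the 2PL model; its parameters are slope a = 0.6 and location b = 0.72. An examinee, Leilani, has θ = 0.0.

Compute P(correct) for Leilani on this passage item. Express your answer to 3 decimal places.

P(θ) = 1 / (1 + exp(−a(θ − b)))
Exponent: 0.6 × (0.0 − 0.72) = -0.4320
1/(1 + e^{0.4320}) = 0.3936

0.394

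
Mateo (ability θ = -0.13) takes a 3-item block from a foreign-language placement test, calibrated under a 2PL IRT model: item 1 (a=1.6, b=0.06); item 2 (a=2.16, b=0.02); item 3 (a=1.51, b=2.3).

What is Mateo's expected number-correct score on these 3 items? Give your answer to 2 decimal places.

0.87

P(θ) = 1 / (1 + exp(−a(θ − b)))
P_1 = 1/(1+e^{0.3040}) = 0.4246
P_2 = 1/(1+e^{0.3240}) = 0.4197
P_3 = 1/(1+e^{3.6693}) = 0.0249
E[score] = 0.4246 + 0.4197 + 0.0249 = 0.8691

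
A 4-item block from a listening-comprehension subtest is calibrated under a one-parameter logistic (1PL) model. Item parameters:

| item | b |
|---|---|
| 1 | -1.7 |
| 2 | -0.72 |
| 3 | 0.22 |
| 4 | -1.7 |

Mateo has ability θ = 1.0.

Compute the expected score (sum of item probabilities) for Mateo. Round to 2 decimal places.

3.41

P(θ) = 1 / (1 + exp(−(θ − b)))
P_1 = 1/(1+e^{-2.7000}) = 0.9370
P_2 = 1/(1+e^{-1.7200}) = 0.8481
P_3 = 1/(1+e^{-0.7800}) = 0.6857
P_4 = 1/(1+e^{-2.7000}) = 0.9370
E[score] = 0.9370 + 0.8481 + 0.6857 + 0.9370 = 3.4079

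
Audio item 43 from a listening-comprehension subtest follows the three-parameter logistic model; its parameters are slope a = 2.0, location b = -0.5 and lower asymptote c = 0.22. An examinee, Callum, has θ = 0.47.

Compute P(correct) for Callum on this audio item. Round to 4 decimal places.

0.9020

P(θ) = c + (1 − c) · 1 / (1 + exp(−a(θ − b)))
Exponent: 2.0 × (0.47 − (-0.5)) = 1.9400
1/(1 + e^{-1.9400}) = 0.8744
P = 0.22 + 0.78 × 0.8744 = 0.9020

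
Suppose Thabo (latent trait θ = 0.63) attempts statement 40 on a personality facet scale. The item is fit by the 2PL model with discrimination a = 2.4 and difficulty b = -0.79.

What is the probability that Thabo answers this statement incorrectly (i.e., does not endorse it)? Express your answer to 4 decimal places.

P(θ) = 1 / (1 + exp(−a(θ − b)))
Exponent: 2.4 × (0.63 − (-0.79)) = 3.4080
1/(1 + e^{-3.4080}) = 0.9680
P(incorrect) = 1 − 0.9680 = 0.0320

0.0320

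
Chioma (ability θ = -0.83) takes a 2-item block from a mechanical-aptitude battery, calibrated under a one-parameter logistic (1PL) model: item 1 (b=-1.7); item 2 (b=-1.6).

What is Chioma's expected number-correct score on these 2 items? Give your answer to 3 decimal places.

1.388

P(θ) = 1 / (1 + exp(−(θ − b)))
P_1 = 1/(1+e^{-0.8700}) = 0.7047
P_2 = 1/(1+e^{-0.7700}) = 0.6835
E[score] = 0.7047 + 0.6835 = 1.3883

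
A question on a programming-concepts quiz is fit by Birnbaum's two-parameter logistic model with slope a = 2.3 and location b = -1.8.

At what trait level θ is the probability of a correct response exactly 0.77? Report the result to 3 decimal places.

P(θ) = 1 / (1 + exp(−a(θ − b)))
logit = ln(0.7700/0.2300) = 1.2083
θ = b + logit/(a) = -1.8 + 1.2083/2.3000 = -1.2746

-1.275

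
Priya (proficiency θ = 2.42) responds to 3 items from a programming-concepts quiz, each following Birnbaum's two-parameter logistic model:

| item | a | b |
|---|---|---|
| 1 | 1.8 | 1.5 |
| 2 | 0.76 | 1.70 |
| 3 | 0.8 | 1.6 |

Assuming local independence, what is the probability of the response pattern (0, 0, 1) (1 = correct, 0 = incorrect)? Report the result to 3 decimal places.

P(θ) = 1 / (1 + exp(−a(θ − b)))
P_1 = 1/(1+e^{-1.6560}) = 0.8397
P_2 = 1/(1+e^{-0.5472}) = 0.6335
P_3 = 1/(1+e^{-0.6560}) = 0.6584
L = (1−P_1) × (1−P_2) × P_3 = 0.1603 × 0.3665 × 0.6584 = 0.03868

0.039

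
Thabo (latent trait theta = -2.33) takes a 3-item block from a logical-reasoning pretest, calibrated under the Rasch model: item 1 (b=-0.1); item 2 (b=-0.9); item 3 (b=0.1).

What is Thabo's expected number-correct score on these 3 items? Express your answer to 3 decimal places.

0.371

P(theta) = 1 / (1 + exp(−(theta − b)))
P_1 = 1/(1+e^{2.2300}) = 0.0971
P_2 = 1/(1+e^{1.4300}) = 0.1931
P_3 = 1/(1+e^{2.4300}) = 0.0809
E[score] = 0.0971 + 0.1931 + 0.0809 = 0.3711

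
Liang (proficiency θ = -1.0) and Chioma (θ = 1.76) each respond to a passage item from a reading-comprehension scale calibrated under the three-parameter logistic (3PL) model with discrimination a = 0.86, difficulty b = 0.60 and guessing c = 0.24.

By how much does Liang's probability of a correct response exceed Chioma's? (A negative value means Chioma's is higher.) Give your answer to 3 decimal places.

-0.402

P(θ) = c + (1 − c) · 1 / (1 + exp(−a(θ − b)))
P(Liang) = 0.3933  [exponent -1.3760]
P(Chioma) = 0.7952  [exponent 0.9976]
Difference = 0.3933 − 0.7952 = -0.4020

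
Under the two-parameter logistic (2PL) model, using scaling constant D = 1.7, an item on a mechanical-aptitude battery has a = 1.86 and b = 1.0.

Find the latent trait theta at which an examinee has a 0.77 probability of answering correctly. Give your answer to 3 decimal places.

1.382

P(theta) = 1 / (1 + exp(−D·a(theta − b)))
logit = ln(0.7700/0.2300) = 1.2083
theta = b + logit/(1.7·a) = 1.0 + 1.2083/3.1620 = 1.3821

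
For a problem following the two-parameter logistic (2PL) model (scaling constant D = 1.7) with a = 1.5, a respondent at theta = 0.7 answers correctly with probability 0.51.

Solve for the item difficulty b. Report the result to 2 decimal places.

0.68

P(theta) = 1 / (1 + exp(−D·a(theta − b)))
logit(0.51) = ln(0.51/0.49) = 0.0400
b = theta − logit/(1.7·a) = 0.7 − 0.0400/2.5500 = 0.6843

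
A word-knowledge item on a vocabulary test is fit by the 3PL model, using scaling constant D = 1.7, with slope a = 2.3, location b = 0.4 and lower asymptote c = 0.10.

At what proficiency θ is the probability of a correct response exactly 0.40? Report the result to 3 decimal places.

0.223

P(θ) = c + (1 − c) · 1 / (1 + exp(−D·a(θ − b)))
Remove guessing floor: (0.40 − 0.10)/(1 − 0.10) = 0.3333
logit = ln(0.3333/0.6667) = -0.6931
θ = b + logit/(1.7·a) = 0.4 + (-0.6931)/3.9100 = 0.2227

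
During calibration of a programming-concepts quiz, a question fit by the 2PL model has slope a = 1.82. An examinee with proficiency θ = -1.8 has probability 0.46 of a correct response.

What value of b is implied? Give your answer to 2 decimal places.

-1.71

P(θ) = 1 / (1 + exp(−a(θ − b)))
logit(0.46) = ln(0.46/0.54) = -0.1603
b = θ − logit/(a) = -1.8 − (-0.1603)/1.8200 = -1.7119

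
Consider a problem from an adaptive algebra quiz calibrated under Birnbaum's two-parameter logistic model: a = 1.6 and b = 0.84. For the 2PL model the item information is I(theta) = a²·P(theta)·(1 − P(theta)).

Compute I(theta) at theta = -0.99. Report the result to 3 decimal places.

P = 1/(1+e^{2.9280}) = 0.0508
P(1−P) = 0.0508 × 0.9492 = 0.0482
I = a² × P(1−P) = 1.6² × 0.0482 = 0.12341

0.123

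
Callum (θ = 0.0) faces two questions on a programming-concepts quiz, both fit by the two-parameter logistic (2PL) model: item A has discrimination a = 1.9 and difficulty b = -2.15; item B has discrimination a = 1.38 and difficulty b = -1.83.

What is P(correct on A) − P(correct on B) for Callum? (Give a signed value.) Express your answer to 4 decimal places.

P(θ) = 1 / (1 + exp(−a(θ − b)))
P_A = 0.9835
P_B = 0.9259
P_A − P_B = 0.0576

0.0576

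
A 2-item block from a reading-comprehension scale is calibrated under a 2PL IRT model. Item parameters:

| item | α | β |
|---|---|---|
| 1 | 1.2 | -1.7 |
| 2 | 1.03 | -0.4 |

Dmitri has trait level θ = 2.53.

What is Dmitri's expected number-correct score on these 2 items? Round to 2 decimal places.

P(θ) = 1 / (1 + exp(−α(θ − β)))
P_1 = 1/(1+e^{-5.0760}) = 0.9938
P_2 = 1/(1+e^{-3.0179}) = 0.9534
E[score] = 0.9938 + 0.9534 = 1.9472

1.95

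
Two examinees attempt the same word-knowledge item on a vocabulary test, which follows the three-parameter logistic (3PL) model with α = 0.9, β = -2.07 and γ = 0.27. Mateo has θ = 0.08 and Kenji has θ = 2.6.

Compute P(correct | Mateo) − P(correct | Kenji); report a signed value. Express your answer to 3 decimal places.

-0.081

P(θ) = γ + (1 − γ) · 1 / (1 + exp(−α(θ − β)))
P(Mateo) = 0.9079  [exponent 1.9350]
P(Kenji) = 0.9892  [exponent 4.2030]
Difference = 0.9079 − 0.9892 = -0.0814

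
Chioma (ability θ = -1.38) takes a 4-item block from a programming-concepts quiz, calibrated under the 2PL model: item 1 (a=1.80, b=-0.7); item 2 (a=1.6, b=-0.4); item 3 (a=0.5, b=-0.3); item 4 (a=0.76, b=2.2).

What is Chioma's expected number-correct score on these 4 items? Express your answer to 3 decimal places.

0.830

P(θ) = 1 / (1 + exp(−a(θ − b)))
P_1 = 1/(1+e^{1.2240}) = 0.2272
P_2 = 1/(1+e^{1.5680}) = 0.1725
P_3 = 1/(1+e^{0.5400}) = 0.3682
P_4 = 1/(1+e^{2.7208}) = 0.0618
E[score] = 0.2272 + 0.1725 + 0.3682 + 0.0618 = 0.8297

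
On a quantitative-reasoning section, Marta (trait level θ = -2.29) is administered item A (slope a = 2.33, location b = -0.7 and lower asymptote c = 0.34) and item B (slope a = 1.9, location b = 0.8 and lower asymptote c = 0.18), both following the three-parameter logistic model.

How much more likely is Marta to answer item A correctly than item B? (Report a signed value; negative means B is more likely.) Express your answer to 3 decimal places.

P(θ) = c + (1 − c) · 1 / (1 + exp(−a(θ − b)))
P_A = 0.3559
P_B = 0.1823
P_A − P_B = 0.1735

0.174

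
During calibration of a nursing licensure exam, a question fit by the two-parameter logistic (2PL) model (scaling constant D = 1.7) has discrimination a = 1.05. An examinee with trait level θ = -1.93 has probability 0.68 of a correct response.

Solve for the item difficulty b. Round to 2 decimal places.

-2.35

P(θ) = 1 / (1 + exp(−D·a(θ − b)))
logit(0.68) = ln(0.68/0.32) = 0.7538
b = θ − logit/(1.7·a) = -1.93 − 0.7538/1.7850 = -2.3523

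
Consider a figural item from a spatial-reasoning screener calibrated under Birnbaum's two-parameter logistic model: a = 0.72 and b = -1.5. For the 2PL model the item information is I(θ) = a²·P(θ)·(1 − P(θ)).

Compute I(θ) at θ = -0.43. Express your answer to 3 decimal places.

0.112

P = 1/(1+e^{-0.7704}) = 0.6836
P(1−P) = 0.6836 × 0.3164 = 0.2163
I = a² × P(1−P) = 0.72² × 0.2163 = 0.11212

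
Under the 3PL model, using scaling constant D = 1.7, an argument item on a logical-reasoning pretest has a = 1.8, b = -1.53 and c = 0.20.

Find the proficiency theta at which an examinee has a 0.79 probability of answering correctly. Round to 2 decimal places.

P(theta) = c + (1 − c) · 1 / (1 + exp(−D·a(theta − b)))
Remove guessing floor: (0.79 − 0.20)/(1 − 0.20) = 0.7375
logit = ln(0.7375/0.2625) = 1.0330
theta = b + logit/(1.7·a) = -1.53 + 1.0330/3.0600 = -1.1924

-1.19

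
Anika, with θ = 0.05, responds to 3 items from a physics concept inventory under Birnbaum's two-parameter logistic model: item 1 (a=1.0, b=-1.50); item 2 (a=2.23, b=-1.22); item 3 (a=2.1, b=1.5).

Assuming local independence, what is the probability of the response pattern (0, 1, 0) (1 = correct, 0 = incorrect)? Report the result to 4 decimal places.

P(θ) = 1 / (1 + exp(−a(θ − b)))
P_1 = 1/(1+e^{-1.5500}) = 0.8249
P_2 = 1/(1+e^{-2.8321}) = 0.9444
P_3 = 1/(1+e^{3.0450}) = 0.0454
L = (1−P_1) × P_2 × (1−P_3) = 0.1751 × 0.9444 × 0.9546 = 0.15784

0.1578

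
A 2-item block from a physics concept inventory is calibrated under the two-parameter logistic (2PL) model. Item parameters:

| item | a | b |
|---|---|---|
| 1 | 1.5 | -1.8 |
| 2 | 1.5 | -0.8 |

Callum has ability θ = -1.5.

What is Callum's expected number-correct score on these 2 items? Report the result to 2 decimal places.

0.87

P(θ) = 1 / (1 + exp(−a(θ − b)))
P_1 = 1/(1+e^{-0.4500}) = 0.6106
P_2 = 1/(1+e^{1.0500}) = 0.2592
E[score] = 0.6106 + 0.2592 = 0.8699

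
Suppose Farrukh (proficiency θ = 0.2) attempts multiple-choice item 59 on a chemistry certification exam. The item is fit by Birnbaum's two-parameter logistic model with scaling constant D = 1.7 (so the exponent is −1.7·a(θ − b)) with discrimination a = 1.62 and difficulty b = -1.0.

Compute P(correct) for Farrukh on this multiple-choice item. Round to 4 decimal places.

P(θ) = 1 / (1 + exp(−D·a(θ − b)))
Exponent: 1.7 × 1.62 × (0.2 − (-1.0)) = 3.3048
1/(1 + e^{-3.3048}) = 0.9646
P = 0.9646

0.9646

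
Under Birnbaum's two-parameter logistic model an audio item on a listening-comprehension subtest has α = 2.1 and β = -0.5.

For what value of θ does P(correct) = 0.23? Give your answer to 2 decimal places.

-1.08

P(θ) = 1 / (1 + exp(−α(θ − β)))
logit = ln(0.2300/0.7700) = -1.2083
θ = β + logit/(α) = -0.5 + (-1.2083)/2.1000 = -1.0754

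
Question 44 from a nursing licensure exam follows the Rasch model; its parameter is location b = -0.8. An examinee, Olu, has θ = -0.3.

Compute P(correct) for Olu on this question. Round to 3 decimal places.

0.622

P(θ) = 1 / (1 + exp(−(θ − b)))
Exponent: (-0.3 − (-0.8)) = 0.5000
1/(1 + e^{-0.5000}) = 0.6225
P = 0.6225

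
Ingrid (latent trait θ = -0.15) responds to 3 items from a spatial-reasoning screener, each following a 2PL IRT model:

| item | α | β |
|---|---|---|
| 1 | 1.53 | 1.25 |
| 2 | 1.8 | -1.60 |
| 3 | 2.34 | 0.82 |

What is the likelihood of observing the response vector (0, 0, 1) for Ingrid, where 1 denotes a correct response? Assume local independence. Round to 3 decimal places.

0.006

P(θ) = 1 / (1 + exp(−α(θ − β)))
P_1 = 1/(1+e^{2.1420}) = 0.1051
P_2 = 1/(1+e^{-2.6100}) = 0.9315
P_3 = 1/(1+e^{2.2698}) = 0.0937
L = (1−P_1) × (1−P_2) × P_3 = 0.8949 × 0.0685 × 0.0937 = 0.00574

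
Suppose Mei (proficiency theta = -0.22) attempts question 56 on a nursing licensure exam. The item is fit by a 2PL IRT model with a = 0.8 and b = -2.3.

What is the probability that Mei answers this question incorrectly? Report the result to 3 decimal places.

P(theta) = 1 / (1 + exp(−a(theta − b)))
Exponent: 0.8 × (-0.22 − (-2.3)) = 1.6640
1/(1 + e^{-1.6640}) = 0.8408
P(incorrect) = 1 − 0.8408 = 0.1592

0.159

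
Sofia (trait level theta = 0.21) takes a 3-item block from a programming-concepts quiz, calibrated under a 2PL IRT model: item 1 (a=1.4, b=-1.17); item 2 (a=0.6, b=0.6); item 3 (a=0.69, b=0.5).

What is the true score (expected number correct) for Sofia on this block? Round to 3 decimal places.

1.765

P(theta) = 1 / (1 + exp(−a(theta − b)))
P_1 = 1/(1+e^{-1.9320}) = 0.8735
P_2 = 1/(1+e^{0.2340}) = 0.4418
P_3 = 1/(1+e^{0.2001}) = 0.4501
E[score] = 0.8735 + 0.4418 + 0.4501 = 1.7654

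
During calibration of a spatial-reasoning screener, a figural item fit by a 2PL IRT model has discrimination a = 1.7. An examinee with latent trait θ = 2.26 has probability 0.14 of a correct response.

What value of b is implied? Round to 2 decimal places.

3.33

P(θ) = 1 / (1 + exp(−a(θ − b)))
logit(0.14) = ln(0.14/0.86) = -1.8153
b = θ − logit/(a) = 2.26 − (-1.8153)/1.7000 = 3.3278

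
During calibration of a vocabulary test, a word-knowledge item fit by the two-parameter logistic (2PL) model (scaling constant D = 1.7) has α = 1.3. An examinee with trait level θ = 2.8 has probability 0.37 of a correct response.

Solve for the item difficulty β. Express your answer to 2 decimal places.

P(θ) = 1 / (1 + exp(−D·α(θ − β)))
logit(0.37) = ln(0.37/0.63) = -0.5322
β = θ − logit/(1.7·α) = 2.8 − (-0.5322)/2.2100 = 3.0408

3.04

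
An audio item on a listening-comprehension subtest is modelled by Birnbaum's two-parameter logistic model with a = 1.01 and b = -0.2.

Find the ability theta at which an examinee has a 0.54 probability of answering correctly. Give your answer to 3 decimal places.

-0.041

P(theta) = 1 / (1 + exp(−a(theta − b)))
logit = ln(0.5400/0.4600) = 0.1603
theta = b + logit/(a) = -0.2 + 0.1603/1.0100 = -0.0412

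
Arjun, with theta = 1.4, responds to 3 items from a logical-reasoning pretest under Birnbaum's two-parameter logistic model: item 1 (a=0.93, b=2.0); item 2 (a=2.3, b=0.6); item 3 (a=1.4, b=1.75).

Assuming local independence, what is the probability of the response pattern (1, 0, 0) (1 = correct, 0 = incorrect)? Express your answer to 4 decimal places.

P(theta) = 1 / (1 + exp(−a(theta − b)))
P_1 = 1/(1+e^{0.5580}) = 0.3640
P_2 = 1/(1+e^{-1.8400}) = 0.8629
P_3 = 1/(1+e^{0.4900}) = 0.3799
L = P_1 × (1−P_2) × (1−P_3) = 0.3640 × 0.1371 × 0.6201 = 0.03094

0.0309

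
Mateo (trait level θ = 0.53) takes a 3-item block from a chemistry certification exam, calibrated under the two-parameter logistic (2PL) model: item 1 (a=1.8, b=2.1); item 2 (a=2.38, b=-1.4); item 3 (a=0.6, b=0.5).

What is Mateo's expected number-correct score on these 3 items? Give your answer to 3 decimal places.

P(θ) = 1 / (1 + exp(−a(θ − b)))
P_1 = 1/(1+e^{2.8260}) = 0.0559
P_2 = 1/(1+e^{-4.5934}) = 0.9900
P_3 = 1/(1+e^{-0.0180}) = 0.5045
E[score] = 0.0559 + 0.9900 + 0.5045 = 1.5504

1.550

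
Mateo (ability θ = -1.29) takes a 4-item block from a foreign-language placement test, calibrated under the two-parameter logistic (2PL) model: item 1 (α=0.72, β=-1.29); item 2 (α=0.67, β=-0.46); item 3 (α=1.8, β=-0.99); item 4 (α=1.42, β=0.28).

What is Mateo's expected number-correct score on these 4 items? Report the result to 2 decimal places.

1.33

P(θ) = 1 / (1 + exp(−α(θ − β)))
P_1 = 1/(1+e^{0.0000}) = 0.5000
P_2 = 1/(1+e^{0.5561}) = 0.3645
P_3 = 1/(1+e^{0.5400}) = 0.3682
P_4 = 1/(1+e^{2.2294}) = 0.0971
E[score] = 0.5000 + 0.3645 + 0.3682 + 0.0971 = 1.3298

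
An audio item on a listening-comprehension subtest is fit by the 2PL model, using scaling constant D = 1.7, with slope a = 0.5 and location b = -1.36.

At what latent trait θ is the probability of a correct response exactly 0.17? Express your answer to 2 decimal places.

-3.23

P(θ) = 1 / (1 + exp(−D·a(θ − b)))
logit = ln(0.1700/0.8300) = -1.5856
θ = b + logit/(1.7·a) = -1.36 + (-1.5856)/0.8500 = -3.2254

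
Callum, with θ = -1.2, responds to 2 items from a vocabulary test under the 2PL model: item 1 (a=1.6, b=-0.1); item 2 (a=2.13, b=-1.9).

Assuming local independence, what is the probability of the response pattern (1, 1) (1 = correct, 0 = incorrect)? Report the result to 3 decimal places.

P(θ) = 1 / (1 + exp(−a(θ − b)))
P_1 = 1/(1+e^{1.7600}) = 0.1468
P_2 = 1/(1+e^{-1.4910}) = 0.8162
L = P_1 × P_2 = 0.1468 × 0.8162 = 0.11981

0.120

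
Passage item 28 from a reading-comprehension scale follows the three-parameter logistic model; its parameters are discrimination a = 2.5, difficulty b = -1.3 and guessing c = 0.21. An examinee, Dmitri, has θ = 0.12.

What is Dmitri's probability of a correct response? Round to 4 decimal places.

0.9779

P(θ) = c + (1 − c) · 1 / (1 + exp(−a(θ − b)))
Exponent: 2.5 × (0.12 − (-1.3)) = 3.5500
1/(1 + e^{-3.5500}) = 0.9721
P = 0.21 + 0.79 × 0.9721 = 0.9779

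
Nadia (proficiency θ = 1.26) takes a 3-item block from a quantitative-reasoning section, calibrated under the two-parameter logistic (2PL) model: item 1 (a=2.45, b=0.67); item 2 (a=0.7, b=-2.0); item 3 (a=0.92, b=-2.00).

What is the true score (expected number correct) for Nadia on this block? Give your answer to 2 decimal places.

2.67

P(θ) = 1 / (1 + exp(−a(θ − b)))
P_1 = 1/(1+e^{-1.4455}) = 0.8093
P_2 = 1/(1+e^{-2.2820}) = 0.9074
P_3 = 1/(1+e^{-2.9992}) = 0.9525
E[score] = 0.8093 + 0.9074 + 0.9525 = 2.6692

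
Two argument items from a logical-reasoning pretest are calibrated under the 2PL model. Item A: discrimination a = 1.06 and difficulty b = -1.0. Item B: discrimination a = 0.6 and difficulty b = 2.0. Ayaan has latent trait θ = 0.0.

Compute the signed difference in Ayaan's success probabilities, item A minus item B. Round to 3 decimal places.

0.511

P(θ) = 1 / (1 + exp(−a(θ − b)))
P_A = 0.7427
P_B = 0.2315
P_A − P_B = 0.5112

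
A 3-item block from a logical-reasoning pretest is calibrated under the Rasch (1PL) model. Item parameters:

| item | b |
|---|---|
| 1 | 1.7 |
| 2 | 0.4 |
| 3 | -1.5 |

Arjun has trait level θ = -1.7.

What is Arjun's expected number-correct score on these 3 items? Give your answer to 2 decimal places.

P(θ) = 1 / (1 + exp(−(θ − b)))
P_1 = 1/(1+e^{3.4000}) = 0.0323
P_2 = 1/(1+e^{2.1000}) = 0.1091
P_3 = 1/(1+e^{0.2000}) = 0.4502
E[score] = 0.0323 + 0.1091 + 0.4502 = 0.5916

0.59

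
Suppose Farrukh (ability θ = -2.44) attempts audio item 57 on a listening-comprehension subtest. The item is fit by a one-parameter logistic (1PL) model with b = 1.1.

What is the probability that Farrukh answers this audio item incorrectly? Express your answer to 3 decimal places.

P(θ) = 1 / (1 + exp(−(θ − b)))
Exponent: (-2.44 − 1.1) = -3.5400
1/(1 + e^{3.5400}) = 0.0282
P = 0.0282
P(incorrect) = 1 − 0.0282 = 0.9718

0.972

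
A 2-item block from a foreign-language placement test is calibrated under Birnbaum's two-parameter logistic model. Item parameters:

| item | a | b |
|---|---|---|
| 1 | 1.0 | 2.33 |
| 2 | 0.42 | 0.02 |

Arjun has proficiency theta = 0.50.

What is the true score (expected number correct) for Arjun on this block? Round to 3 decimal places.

0.688

P(theta) = 1 / (1 + exp(−a(theta − b)))
P_1 = 1/(1+e^{1.8300}) = 0.1382
P_2 = 1/(1+e^{-0.2016}) = 0.5502
E[score] = 0.1382 + 0.5502 = 0.6885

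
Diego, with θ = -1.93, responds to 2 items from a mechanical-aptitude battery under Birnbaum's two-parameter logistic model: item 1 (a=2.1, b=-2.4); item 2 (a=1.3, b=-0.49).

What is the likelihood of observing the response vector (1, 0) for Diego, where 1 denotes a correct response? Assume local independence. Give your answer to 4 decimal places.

P(θ) = 1 / (1 + exp(−a(θ − b)))
P_1 = 1/(1+e^{-0.9870}) = 0.7285
P_2 = 1/(1+e^{1.8720}) = 0.1333
L = P_1 × (1−P_2) = 0.7285 × 0.8667 = 0.63138

0.6314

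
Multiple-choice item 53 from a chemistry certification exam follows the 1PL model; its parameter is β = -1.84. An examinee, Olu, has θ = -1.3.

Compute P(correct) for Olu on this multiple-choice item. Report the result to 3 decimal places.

0.632

P(θ) = 1 / (1 + exp(−(θ − β)))
Exponent: (-1.3 − (-1.84)) = 0.5400
1/(1 + e^{-0.5400}) = 0.6318
P = 0.6318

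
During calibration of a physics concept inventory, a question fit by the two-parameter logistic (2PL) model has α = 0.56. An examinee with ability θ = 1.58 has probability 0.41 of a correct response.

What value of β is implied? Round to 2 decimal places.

2.23

P(θ) = 1 / (1 + exp(−α(θ − β)))
logit(0.41) = ln(0.41/0.59) = -0.3640
β = θ − logit/(α) = 1.58 − (-0.3640)/0.5600 = 2.2299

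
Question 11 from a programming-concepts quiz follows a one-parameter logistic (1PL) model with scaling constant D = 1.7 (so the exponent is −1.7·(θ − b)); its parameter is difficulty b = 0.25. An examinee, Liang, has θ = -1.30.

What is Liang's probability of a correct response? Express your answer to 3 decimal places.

P(θ) = 1 / (1 + exp(−D·(θ − b)))
Exponent: 1.7 × (-1.30 − 0.25) = -2.6350
1/(1 + e^{2.6350}) = 0.0669
P = 0.0669

0.067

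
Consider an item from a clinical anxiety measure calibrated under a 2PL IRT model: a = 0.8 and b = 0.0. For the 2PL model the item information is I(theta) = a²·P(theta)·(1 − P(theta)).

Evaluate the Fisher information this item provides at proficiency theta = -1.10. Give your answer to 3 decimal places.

P = 1/(1+e^{0.8800}) = 0.2932
P(1−P) = 0.2932 × 0.7068 = 0.2072
I = a² × P(1−P) = 0.8² × 0.2072 = 0.13262

0.133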